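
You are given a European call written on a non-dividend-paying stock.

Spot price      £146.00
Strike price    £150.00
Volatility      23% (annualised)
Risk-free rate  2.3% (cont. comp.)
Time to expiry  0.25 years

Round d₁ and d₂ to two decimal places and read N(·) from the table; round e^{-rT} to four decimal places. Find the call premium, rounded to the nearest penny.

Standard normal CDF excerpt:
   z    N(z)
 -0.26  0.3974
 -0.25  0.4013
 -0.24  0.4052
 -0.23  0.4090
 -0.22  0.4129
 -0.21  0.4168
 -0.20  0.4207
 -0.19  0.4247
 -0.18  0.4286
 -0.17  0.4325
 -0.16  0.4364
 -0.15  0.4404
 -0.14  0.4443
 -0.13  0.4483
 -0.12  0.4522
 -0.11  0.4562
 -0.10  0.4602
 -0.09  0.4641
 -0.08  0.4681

σ√T = 0.23·√0.25 = 0.1150
ln(S/K) + (r + σ²/2)T = ln(146/150) + (0.023 + 0.23²/2)·0.25 = -0.0270 + 0.0124 = -0.0147
d₁ = -0.0147 / 0.1150 = -0.1275 ≈ -0.13
d₂ = d₁ − σ√T = -0.1275 − 0.1150 = -0.2425 ≈ -0.24
e^(−rT) = e^(−0.023·0.25) = 0.9943
N(d₁) = N(-0.13) = 0.4483;  N(d₂) = N(-0.24) = 0.4052
C = 146·0.4483 − 150·0.9943·0.4052 = 65.4518 − 60.4336 = 5.0182

£5.02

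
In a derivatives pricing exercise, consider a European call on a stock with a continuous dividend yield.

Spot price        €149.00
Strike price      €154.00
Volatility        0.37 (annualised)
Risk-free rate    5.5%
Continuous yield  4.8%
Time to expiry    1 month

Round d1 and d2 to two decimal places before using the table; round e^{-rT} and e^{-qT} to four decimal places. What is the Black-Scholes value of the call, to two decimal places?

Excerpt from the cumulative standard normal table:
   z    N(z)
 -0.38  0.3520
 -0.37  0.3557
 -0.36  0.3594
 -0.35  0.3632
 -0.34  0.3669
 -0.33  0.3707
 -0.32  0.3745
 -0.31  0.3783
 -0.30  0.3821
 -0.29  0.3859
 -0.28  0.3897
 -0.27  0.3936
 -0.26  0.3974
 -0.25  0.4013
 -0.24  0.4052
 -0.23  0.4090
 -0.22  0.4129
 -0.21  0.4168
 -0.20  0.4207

σ√T = 0.37·√0.08333 = 0.1068
d₁ = [ln(149/154) + (0.055 − 0.048 + ½·0.37²)·0.08333] / (σ√T) = (-0.0330 + 0.0063) / 0.1068 = -0.2502 which rounds to -0.25
d₂ = -0.2502 − 0.1068 = -0.3570 which rounds to -0.36
exp(−qT) = exp(−0.048·0.08333) = 0.9960;  exp(−rT) = exp(−0.055·0.08333) = 0.9954
N(d₁) = N(-0.25) = 0.4013;  N(d₂) = N(-0.36) = 0.3594
C = 149·0.9960·0.4013 − 154·0.9954·0.3594 = 59.5545 − 55.0930 = 4.4615

€4.46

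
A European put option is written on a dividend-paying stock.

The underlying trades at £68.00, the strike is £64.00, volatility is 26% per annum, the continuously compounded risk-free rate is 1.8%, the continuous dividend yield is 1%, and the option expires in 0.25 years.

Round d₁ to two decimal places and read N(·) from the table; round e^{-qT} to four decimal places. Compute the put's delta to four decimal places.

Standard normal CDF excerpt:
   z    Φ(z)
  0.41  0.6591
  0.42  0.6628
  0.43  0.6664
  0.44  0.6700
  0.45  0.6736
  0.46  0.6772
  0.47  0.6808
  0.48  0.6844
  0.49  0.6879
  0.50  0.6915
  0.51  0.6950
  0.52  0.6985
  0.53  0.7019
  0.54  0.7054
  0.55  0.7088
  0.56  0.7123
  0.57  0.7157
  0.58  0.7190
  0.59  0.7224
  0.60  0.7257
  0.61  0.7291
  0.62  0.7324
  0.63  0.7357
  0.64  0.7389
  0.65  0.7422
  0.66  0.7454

σ√T = 0.26 × 0.5000 = 0.1300
d₁ = [ln(68/64) + (0.018 − 0.01 + 0.26²/2)·0.25] / 0.1300 = [0.0606 + 0.0105] / 0.1300 = 0.5467 which rounds to 0.55
N(d₁) = N(0.55) = 0.7088
Δ_put = exp(−qT)·(N(d₁) − 1) = 0.9975·(0.7088 − 1) = -0.2905

-0.2905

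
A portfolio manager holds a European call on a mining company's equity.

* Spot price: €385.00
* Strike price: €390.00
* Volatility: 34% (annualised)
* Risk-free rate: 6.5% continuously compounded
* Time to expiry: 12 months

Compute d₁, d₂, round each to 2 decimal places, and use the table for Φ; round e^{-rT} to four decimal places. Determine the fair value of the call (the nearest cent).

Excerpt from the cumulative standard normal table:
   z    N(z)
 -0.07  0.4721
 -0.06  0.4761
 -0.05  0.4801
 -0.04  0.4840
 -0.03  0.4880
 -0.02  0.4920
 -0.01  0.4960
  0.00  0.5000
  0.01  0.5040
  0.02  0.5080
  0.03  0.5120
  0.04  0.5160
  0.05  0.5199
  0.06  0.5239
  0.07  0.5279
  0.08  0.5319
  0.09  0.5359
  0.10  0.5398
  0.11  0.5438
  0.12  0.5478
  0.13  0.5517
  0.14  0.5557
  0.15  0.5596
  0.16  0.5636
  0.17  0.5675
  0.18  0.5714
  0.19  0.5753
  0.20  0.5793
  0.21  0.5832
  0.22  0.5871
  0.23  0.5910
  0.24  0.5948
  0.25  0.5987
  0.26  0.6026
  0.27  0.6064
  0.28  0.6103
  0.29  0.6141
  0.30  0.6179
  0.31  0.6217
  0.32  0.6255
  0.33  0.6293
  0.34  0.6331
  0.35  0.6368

T = 1;  σ√T = 0.3400
d₁ = [ln(385/390) + (0.065 + ½·0.34²)·1] / (σ√T) = (-0.0129 + 0.1228) / 0.3400 = 0.3232 ⇒ 0.32
d₂ = 0.3232 − 0.3400 = -0.0168 ⇒ -0.02
e^(−rT) = e^(−0.065·1) = 0.9371
N(d₁) = N(0.32) = 0.6255;  N(d₂) = N(-0.02) = 0.4920
C = 385·0.6255 − 390·0.9371·0.4920 = 240.8175 − 179.8107 = 61.0068

€61.01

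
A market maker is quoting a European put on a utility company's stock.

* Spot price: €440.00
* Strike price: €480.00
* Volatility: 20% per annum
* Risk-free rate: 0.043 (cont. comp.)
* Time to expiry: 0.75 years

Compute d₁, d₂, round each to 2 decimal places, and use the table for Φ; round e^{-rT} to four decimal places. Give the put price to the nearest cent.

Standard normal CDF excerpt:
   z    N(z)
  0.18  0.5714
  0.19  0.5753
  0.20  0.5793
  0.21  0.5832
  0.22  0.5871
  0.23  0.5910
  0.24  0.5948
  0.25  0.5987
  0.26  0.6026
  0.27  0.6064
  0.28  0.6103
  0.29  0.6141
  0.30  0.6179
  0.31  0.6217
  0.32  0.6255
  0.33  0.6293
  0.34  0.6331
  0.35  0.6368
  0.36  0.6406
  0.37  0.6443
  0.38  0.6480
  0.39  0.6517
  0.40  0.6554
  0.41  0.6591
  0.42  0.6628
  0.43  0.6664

T = 0.75;  σ√T = 0.1732
d₁ = [ln(440/480) + (0.043 + 0.2²/2)·0.75] / 0.1732 = [-0.0870 + 0.0473] / 0.1732 = -0.2296 ≈ -0.23
d₂ = d₁ − σ√T = -0.2296 − 0.1732 = -0.4028 ≈ -0.40
e^(−rT) = e^(−0.043·0.75) = 0.9683
P = 480·0.9683·N(0.40) − 440·N(0.23) = 480·0.9683·0.6554 − 440·0.5910 = 304.6194 − 260.0400 = 44.5794

€44.58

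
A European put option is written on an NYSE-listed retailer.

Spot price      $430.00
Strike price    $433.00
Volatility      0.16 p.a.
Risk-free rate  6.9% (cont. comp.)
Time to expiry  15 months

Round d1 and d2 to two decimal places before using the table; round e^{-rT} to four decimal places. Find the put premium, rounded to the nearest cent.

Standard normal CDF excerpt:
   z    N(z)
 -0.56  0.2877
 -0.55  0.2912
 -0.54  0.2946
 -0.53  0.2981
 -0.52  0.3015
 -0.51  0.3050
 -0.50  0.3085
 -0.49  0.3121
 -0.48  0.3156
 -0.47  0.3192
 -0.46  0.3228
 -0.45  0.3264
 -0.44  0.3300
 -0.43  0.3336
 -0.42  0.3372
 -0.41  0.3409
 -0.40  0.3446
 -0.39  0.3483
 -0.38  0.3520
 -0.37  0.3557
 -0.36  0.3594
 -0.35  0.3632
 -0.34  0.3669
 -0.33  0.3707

$16.09

T = 1.25;  σ√T = 0.1789
d₁ = [ln(430/433) + (0.069 + 0.16²/2)·1.25] / 0.1789 = [-0.0070 + 0.1023] / 0.1789 = 0.5327 which rounds to 0.53
d₂ = d₁ − σ√T = 0.5327 − 0.1789 = 0.3538 which rounds to 0.35
exp(−rT) = exp(−0.069·1.25) = 0.9174
N(−d₂) = N(-0.35) = 0.3632;  N(−d₁) = N(-0.53) = 0.2981
P = 433·0.9174·0.3632 − 430·0.2981 = 144.2755 − 128.1830 = 16.0925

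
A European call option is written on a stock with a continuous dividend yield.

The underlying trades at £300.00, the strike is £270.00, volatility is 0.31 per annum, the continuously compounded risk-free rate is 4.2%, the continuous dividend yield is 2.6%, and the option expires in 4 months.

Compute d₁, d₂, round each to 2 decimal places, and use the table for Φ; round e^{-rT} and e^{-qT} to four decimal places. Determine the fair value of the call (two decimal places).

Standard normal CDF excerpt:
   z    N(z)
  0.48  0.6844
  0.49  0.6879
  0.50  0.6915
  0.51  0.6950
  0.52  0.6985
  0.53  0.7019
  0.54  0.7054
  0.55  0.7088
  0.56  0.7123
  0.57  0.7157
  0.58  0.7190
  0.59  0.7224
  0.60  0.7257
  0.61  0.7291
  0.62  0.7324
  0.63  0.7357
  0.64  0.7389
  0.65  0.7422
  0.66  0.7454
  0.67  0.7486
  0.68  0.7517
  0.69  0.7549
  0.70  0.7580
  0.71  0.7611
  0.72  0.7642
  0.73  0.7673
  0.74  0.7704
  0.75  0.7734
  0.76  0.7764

£39.49

σ√T = 0.31·√0.3333 = 0.1790
d₁ = [ln(300/270) + (0.042 − 0.026 + 0.31²/2)·0.3333] / 0.1790 = [0.1054 + 0.0214] / 0.1790 = 0.7080 which rounds to 0.71
d₂ = d₁ − σ√T = 0.7080 − 0.1790 = 0.5290 which rounds to 0.53
e^(−qT) = e^(−0.026·0.3333) = 0.9914;  e^(−rT) = e^(−0.042·0.3333) = 0.9861
N(d₁) = N(0.71) = 0.7611;  N(d₂) = N(0.53) = 0.7019
C = 300·0.9914·0.7611 − 270·0.9861·0.7019 = 226.3664 − 186.8788 = 39.4876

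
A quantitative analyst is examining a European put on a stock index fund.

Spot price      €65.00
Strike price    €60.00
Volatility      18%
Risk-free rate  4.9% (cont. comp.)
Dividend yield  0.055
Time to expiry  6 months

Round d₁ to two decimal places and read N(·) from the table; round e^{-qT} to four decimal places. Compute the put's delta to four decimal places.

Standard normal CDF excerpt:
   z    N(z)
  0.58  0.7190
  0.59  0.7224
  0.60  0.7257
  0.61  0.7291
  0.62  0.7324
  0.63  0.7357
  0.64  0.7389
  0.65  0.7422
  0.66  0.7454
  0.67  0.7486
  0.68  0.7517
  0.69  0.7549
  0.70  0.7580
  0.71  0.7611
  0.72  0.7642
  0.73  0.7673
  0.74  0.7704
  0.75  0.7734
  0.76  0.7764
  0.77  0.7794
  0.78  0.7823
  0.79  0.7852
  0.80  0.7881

σ√T = 0.18 × 0.7071 = 0.1273
ln(S/K) + (r − q + σ²/2)T = ln(65/60) + (0.049 − 0.055 + 0.18²/2)·0.5 = 0.0800 + 0.0051 = 0.0851
d₁ = 0.0851 / 0.1273 = 0.6689 ≈ 0.67
N(d₁) = N(0.67) = 0.7486
Δ_put = exp(−qT)·(N(d₁) − 1) = 0.9729·(0.7486 − 1) = -0.2446

-0.2446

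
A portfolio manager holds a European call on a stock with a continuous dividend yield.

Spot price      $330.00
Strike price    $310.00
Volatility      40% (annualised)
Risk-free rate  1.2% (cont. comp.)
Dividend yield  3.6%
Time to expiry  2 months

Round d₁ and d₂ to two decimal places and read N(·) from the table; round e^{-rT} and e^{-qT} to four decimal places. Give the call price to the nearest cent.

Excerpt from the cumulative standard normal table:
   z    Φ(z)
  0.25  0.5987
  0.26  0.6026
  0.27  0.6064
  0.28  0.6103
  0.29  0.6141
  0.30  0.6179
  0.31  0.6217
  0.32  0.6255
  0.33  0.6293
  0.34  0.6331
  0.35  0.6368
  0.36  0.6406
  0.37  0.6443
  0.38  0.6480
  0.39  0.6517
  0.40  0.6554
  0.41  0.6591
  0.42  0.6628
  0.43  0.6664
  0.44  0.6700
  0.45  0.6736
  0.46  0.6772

σ√T = 0.4 × 0.4082 = 0.1633
d₁ = [ln(330/310) + (0.012 − 0.036 + 0.4²/2)·0.1667] / 0.1633 = [0.0625 + 0.0093] / 0.1633 = 0.4400 ≈ 0.44
d₂ = d₁ − σ√T = 0.4400 − 0.1633 = 0.2767 ≈ 0.28
exp(−qT) = exp(−0.036·0.1667) = 0.9940;  exp(−rT) = exp(−0.012·0.1667) = 0.9980
N(d₁) = N(0.44) = 0.6700;  N(d₂) = N(0.28) = 0.6103
C = 330·0.9940·0.6700 − 310·0.9980·0.6103 = 219.7734 − 188.8146 = 30.9588

$30.96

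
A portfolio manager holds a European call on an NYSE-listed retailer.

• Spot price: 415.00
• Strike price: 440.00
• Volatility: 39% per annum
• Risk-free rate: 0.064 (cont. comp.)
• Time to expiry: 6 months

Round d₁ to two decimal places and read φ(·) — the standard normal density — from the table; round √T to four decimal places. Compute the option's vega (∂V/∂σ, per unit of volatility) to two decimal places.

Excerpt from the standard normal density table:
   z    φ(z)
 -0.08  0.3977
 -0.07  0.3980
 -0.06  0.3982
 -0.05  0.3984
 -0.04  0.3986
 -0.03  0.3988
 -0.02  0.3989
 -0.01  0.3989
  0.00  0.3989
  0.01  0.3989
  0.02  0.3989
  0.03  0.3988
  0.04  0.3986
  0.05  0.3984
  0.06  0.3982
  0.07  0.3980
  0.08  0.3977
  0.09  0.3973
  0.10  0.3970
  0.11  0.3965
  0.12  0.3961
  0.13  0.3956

116.97

T = 0.5;  σ√T = 0.2758
d₁ = [ln(415/440) + (0.064 + ½·0.39²)·0.5] / (σ√T) = (-0.0585 + 0.0700) / 0.2758 = 0.0418 → 0.04
√T = √0.5 = 0.7071
φ(d₁) = φ(0.04) = 0.3986
vega = S·φ(d₁)·√T = 415·0.3986·0.7071 = 116.9678
(Vega is the same for a European call and put with the same parameters.)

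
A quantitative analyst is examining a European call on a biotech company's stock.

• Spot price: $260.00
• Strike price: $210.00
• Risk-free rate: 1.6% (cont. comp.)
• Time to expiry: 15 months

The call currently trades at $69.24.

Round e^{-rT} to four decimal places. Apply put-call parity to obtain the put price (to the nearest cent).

exp(−rT) = exp(−0.016·1.25) = 0.9802
Put-call parity: C − P = S − K·e^(−rT) = 260 − 210·0.9802 = 260 − 205.8420 = 54.1580
P = C − (C − P) = 69.24 − (54.1580) = 15.0820

$15.08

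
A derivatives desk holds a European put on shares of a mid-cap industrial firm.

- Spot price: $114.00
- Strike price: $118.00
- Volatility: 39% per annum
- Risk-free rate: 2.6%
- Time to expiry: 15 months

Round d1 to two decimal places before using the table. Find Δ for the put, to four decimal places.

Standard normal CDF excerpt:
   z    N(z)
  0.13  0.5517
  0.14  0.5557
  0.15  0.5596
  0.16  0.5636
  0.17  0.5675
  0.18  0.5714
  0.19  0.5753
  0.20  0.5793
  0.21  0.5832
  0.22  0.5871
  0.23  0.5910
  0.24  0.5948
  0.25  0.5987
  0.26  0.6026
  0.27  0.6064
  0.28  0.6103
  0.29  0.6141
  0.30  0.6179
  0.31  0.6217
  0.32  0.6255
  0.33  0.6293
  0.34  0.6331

σ√T = 0.39·√1.25 = 0.4360
d₁ = [ln(114/118) + (0.026 + 0.39²/2)·1.25] / 0.4360 = [-0.0345 + 0.1276] / 0.4360 = 0.2135 which rounds to 0.21
N(d₁) = N(0.21) = 0.5832
Δ_put = N(d₁) − 1 = 0.5832 − 1 = -0.4168

-0.4168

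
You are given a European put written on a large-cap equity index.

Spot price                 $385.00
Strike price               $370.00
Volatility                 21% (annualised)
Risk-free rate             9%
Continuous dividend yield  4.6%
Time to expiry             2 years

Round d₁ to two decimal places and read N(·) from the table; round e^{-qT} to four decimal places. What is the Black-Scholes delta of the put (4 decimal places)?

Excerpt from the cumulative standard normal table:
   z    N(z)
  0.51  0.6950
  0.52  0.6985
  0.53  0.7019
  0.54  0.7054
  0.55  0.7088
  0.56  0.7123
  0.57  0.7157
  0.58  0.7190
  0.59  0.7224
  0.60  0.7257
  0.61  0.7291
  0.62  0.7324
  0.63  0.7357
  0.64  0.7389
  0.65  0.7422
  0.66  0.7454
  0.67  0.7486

σ√T = 0.21 × 1.4142 = 0.2970
d₁ = [ln(385/370) + (0.09 − 0.046 + ½·0.21²)·2] / (σ√T) = (0.0397 + 0.1321) / 0.2970 = 0.5786 which rounds to 0.58
N(d₁) = N(0.58) = 0.7190
Δ_put = exp(−qT)·(N(d₁) − 1) = 0.9121·(0.7190 − 1) = -0.2563

-0.2563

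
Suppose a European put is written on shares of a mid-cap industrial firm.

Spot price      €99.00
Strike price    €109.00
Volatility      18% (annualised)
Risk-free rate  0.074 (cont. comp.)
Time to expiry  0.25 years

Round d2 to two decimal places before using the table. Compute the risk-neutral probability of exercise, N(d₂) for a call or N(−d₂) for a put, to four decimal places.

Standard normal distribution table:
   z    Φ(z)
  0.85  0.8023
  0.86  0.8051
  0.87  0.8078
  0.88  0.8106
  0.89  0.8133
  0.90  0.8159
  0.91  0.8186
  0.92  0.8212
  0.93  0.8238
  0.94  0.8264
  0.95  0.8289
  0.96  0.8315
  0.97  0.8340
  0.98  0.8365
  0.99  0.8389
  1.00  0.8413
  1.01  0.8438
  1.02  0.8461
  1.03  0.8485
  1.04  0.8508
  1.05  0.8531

σ√T = 0.18 × 0.5000 = 0.0900
d₁ = [ln(99/109) + (0.074 + 0.18²/2)·0.25] / 0.0900 = [-0.0962 + 0.0226] / 0.0900 = -0.8186 → -0.82
d₂ = d₁ − σ√T = -0.8186 − 0.0900 = -0.9086 → -0.91
Risk-neutral Pr[S_T < K] = N(−d₂) = N(0.91) = 0.8186

0.8186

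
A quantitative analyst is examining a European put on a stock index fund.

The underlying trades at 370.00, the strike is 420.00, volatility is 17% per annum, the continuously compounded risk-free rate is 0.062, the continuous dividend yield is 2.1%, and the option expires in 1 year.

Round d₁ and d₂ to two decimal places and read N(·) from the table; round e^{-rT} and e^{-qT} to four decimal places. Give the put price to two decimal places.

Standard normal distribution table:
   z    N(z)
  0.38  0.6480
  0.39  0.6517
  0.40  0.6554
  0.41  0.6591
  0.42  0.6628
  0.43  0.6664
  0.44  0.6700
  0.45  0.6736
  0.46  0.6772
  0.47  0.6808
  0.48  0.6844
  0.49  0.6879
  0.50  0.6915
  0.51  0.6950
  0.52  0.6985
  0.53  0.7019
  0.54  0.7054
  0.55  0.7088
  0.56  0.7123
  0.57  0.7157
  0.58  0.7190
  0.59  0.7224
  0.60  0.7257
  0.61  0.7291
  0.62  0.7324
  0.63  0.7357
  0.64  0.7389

45.04

σ√T = 0.17 × 1.0000 = 0.1700
d₁ = [ln(370/420) + (0.062 − 0.021 + 0.17²/2)·1] / 0.1700 = [-0.1268 + 0.0554] / 0.1700 = -0.4194 ⇒ -0.42
d₂ = d₁ − σ√T = -0.4194 − 0.1700 = -0.5894 ⇒ -0.59
e^(−qT) = e^(−0.021·1) = 0.9792;  e^(−rT) = e^(−0.062·1) = 0.9399
N(−d₂) = N(0.59) = 0.7224;  N(−d₁) = N(0.42) = 0.6628
P = 420·0.9399·0.7224 − 370·0.9792·0.6628 = 285.1732 − 240.1351 = 45.0381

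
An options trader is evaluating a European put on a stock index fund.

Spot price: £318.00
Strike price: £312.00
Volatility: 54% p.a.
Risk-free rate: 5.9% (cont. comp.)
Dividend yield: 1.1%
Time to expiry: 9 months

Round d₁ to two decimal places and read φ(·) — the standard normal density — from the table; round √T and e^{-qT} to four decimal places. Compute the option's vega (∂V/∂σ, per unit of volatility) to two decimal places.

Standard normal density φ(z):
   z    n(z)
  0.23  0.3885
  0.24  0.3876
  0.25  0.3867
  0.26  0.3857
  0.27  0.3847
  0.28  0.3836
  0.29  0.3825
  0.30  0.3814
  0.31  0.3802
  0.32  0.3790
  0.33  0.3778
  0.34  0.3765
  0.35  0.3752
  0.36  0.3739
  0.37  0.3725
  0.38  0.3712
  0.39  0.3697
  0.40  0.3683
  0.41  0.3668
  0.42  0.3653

102.48

σ√T = 0.54·√0.75 = 0.4677
ln(S/K) + (r − q + σ²/2)T = ln(318/312) + (0.059 − 0.011 + 0.54²/2)·0.75 = 0.0190 + 0.1454 = 0.1644
d₁ = 0.1644 / 0.4677 = 0.3515 which rounds to 0.35
√T = √0.75 = 0.8660
φ(d₁) = φ(0.35) = 0.3752
e^(−qT) = e^(−0.011·0.75) = 0.9918
vega = S·e^(−qT)·φ(d₁)·√T = 318·0.9918·0.3752·0.8660 = 102.4783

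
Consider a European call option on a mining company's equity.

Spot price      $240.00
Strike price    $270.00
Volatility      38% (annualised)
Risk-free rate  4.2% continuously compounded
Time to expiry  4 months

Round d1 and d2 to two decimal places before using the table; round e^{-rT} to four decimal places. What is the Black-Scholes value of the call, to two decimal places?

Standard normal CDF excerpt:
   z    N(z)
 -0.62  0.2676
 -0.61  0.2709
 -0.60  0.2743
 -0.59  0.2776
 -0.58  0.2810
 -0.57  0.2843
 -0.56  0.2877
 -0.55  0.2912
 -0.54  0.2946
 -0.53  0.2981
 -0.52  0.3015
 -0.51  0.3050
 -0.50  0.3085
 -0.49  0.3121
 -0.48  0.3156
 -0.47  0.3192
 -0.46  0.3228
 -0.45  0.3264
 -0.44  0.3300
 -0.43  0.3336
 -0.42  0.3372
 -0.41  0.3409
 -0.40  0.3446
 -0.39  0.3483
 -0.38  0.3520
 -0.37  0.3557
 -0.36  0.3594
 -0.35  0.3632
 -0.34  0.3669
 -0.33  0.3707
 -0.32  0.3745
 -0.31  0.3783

$11.44

T = 0.3333;  σ√T = 0.2194
d₁ = [ln(240/270) + (0.042 + 0.38²/2)·0.3333] / 0.2194 = [-0.1178 + 0.0381] / 0.2194 = -0.3633 ≈ -0.36
d₂ = d₁ − σ√T = -0.3633 − 0.2194 = -0.5827 ≈ -0.58
e^(−rT) = e^(−0.042·0.3333) = 0.9861
C = 240·N(-0.36) − 270·0.9861·N(-0.58) = 240·0.3594 − 270·0.9861·0.2810 = 86.2560 − 74.8154 = 11.4406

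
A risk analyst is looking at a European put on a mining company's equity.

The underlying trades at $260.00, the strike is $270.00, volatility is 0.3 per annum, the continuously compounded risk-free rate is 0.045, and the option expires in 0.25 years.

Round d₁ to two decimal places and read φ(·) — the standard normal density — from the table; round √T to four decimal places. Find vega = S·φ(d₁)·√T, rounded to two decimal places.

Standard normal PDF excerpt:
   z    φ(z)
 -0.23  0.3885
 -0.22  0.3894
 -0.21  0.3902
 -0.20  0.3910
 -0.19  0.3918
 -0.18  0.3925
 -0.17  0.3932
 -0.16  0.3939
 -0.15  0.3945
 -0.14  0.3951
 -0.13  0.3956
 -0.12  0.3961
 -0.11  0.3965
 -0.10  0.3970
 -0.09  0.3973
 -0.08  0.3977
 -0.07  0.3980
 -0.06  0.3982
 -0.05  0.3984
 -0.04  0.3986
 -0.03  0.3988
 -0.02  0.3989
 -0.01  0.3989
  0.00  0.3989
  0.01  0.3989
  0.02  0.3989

51.61

T = 0.25;  σ√T = 0.1500
d₁ = [ln(260/270) + (0.045 + 0.3²/2)·0.25] / 0.1500 = [-0.0377 + 0.0225] / 0.1500 = -0.1016 which rounds to -0.10
√T = √0.25 = 0.5000
φ(d₁) = φ(-0.10) = 0.3970
vega = S·φ(d₁)·√T = 260·0.3970·0.5000 = 51.6100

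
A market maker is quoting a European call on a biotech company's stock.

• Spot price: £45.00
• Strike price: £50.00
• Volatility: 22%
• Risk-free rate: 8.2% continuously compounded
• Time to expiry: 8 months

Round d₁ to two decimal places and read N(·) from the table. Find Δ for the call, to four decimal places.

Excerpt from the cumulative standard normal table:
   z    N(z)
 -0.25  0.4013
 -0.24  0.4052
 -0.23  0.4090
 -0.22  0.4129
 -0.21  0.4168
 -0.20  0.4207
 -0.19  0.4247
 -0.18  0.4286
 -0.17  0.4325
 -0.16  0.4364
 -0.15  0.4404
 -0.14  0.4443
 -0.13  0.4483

σ√T = 0.22 × 0.8165 = 0.1796
ln(S/K) + (r + σ²/2)T = ln(45/50) + (0.082 + 0.22²/2)·0.6667 = -0.1054 + 0.0708 = -0.0346
d₁ = -0.0346 / 0.1796 = -0.1924 ⇒ -0.19
N(d₁) = N(-0.19) = 0.4247
Δ_call = N(d₁) = 0.4247

0.4247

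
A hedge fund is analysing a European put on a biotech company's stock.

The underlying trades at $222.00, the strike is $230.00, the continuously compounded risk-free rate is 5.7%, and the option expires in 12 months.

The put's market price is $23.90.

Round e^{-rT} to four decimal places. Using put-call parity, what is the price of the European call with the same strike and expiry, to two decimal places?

exp(−rT) = exp(−0.057·1) = 0.9446
Put-call parity: C − P = S − K·e^(−rT) = 222 − 230·0.9446 = 222 − 217.2580 = 4.7420
C = P + (C − P) = 23.90 + (4.7420) = 28.6420

$28.64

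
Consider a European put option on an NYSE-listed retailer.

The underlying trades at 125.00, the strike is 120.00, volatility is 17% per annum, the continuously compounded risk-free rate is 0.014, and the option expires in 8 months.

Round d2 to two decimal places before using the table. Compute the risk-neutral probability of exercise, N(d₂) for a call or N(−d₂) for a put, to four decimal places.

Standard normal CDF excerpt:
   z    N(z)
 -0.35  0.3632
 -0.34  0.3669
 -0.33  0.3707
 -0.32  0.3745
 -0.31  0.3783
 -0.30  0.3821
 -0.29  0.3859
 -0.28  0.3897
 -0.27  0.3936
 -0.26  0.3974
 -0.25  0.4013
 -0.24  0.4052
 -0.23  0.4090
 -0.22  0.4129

T = 0.6667;  σ√T = 0.1388
d₁ = [ln(125/120) + (0.014 + 0.17²/2)·0.6667] / 0.1388 = [0.0408 + 0.0190] / 0.1388 = 0.4307 ≈ 0.43
d₂ = d₁ − σ√T = 0.4307 − 0.1388 = 0.2919 ≈ 0.29
Pr(exercise) under Q = N(−d₂) = N(-0.29) = 0.3859

0.3859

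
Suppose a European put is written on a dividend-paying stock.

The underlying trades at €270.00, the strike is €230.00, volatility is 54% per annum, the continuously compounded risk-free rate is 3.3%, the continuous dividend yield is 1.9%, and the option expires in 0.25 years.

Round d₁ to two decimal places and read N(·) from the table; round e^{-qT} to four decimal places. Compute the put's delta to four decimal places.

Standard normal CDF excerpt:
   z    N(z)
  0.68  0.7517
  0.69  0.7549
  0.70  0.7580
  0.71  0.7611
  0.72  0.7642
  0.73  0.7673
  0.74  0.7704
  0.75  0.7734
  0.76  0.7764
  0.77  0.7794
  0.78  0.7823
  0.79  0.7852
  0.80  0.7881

T = 0.25;  σ√T = 0.2700
d₁ = [ln(270/230) + (0.033 − 0.019 + 0.54²/2)·0.25] / 0.2700 = [0.1603 + 0.0400] / 0.2700 = 0.7418 ⇒ 0.74
N(d₁) = N(0.74) = 0.7704
Δ_put = exp(−qT)·(N(d₁) − 1) = 0.9953·(0.7704 − 1) = -0.2285

-0.2285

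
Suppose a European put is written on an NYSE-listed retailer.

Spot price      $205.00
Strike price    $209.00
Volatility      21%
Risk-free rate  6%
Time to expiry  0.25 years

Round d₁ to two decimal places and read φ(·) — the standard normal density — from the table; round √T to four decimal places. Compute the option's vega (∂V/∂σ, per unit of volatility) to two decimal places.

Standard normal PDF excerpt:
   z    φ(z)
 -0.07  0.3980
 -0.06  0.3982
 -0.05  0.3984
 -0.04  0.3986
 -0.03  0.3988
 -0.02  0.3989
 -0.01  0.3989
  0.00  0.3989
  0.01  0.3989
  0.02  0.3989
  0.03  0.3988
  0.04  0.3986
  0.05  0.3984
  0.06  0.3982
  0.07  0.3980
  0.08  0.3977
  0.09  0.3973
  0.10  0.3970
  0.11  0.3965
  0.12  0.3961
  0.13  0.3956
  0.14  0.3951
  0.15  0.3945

40.89

σ√T = 0.21 × 0.5000 = 0.1050
d₁ = [ln(205/209) + (0.06 + 0.21²/2)·0.25] / 0.1050 = [-0.0193 + 0.0205] / 0.1050 = 0.0113 which rounds to 0.01
√T = √0.25 = 0.5000
φ(d₁) = φ(0.01) = 0.3989
vega = S·φ(d₁)·√T = 205·0.3989·0.5000 = 40.8872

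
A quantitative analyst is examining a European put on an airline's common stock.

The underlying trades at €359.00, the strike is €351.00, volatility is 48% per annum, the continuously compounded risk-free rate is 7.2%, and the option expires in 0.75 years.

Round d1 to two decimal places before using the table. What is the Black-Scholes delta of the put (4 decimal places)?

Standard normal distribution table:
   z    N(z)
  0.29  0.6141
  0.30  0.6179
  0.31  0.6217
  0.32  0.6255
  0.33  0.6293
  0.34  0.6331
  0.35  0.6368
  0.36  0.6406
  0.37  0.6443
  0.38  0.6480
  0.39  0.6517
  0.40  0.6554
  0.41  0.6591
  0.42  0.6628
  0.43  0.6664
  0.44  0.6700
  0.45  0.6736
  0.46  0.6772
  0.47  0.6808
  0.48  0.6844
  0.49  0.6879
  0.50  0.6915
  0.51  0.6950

-0.3483

σ√T = 0.48 × 0.8660 = 0.4157
d₁ = [ln(359/351) + (0.072 + 0.48²/2)·0.75] / 0.4157 = [0.0225 + 0.1404] / 0.4157 = 0.3920 which rounds to 0.39
N(d₁) = N(0.39) = 0.6517
Δ_put = N(d₁) − 1 = 0.6517 − 1 = -0.3483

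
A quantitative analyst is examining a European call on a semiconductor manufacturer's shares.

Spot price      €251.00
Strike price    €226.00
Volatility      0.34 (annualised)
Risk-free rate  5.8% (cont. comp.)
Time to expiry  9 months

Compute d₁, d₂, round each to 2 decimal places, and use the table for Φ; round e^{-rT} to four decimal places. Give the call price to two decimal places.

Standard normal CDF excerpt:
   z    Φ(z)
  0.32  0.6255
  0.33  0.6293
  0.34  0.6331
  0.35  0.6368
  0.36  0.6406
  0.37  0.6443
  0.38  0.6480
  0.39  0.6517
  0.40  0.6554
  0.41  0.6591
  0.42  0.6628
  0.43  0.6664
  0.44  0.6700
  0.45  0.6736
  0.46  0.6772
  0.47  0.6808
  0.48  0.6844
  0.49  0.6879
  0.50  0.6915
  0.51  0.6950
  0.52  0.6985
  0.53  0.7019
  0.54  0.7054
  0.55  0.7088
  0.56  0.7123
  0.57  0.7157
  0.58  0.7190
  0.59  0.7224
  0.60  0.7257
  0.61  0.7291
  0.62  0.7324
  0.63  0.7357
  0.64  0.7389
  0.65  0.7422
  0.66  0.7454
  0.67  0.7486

€47.68

σ√T = 0.34·√0.75 = 0.2944
d₁ = [ln(251/226) + (0.058 + 0.34²/2)·0.75] / 0.2944 = [0.1049 + 0.0869] / 0.2944 = 0.6513 → 0.65
d₂ = d₁ − σ√T = 0.6513 − 0.2944 = 0.3568 → 0.36
e^(−rT) = e^(−0.058·0.75) = 0.9574
N(d₁) = N(0.65) = 0.7422;  N(d₂) = N(0.36) = 0.6406
C = 251·0.7422 − 226·0.9574·0.6406 = 186.2922 − 138.6082 = 47.6840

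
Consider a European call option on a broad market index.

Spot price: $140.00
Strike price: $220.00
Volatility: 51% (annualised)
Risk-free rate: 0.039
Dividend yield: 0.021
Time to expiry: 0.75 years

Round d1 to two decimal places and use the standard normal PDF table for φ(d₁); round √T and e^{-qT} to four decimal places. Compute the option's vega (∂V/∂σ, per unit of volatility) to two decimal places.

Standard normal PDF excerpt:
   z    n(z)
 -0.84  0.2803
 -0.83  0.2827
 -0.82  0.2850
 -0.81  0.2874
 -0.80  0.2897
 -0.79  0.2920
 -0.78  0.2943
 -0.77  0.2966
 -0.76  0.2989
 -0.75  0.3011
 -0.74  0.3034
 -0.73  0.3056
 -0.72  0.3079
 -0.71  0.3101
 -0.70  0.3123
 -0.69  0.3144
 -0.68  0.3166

35.40

σ√T = 0.51 × 0.8660 = 0.4417
d₁ = [ln(140/220) + (0.039 − 0.021 + ½·0.51²)·0.75] / (σ√T) = (-0.4520 + 0.1110) / 0.4417 = -0.7719 which rounds to -0.77
√T = √0.75 = 0.8660
φ(d₁) = φ(-0.77) = 0.2966
e^(−qT) = e^(−0.021·0.75) = 0.9844
vega = S·e^(−qT)·φ(d₁)·√T = 140·0.9844·0.2966·0.8660 = 35.3988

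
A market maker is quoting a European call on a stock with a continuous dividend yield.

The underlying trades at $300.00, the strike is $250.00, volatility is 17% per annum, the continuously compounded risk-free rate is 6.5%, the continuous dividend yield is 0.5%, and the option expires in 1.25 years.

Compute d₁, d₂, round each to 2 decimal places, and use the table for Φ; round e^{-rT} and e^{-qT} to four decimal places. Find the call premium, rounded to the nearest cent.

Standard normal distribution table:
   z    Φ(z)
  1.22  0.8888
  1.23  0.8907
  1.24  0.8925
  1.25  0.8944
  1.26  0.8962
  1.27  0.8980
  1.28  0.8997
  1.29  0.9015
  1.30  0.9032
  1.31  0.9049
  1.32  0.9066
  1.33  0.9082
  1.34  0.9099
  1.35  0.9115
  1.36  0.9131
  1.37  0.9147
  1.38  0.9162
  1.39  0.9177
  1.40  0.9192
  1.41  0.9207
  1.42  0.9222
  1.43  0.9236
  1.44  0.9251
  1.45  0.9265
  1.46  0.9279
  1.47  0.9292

T = 1.25;  σ√T = 0.1901
ln(S/K) + (r − q + σ²/2)T = ln(300/250) + (0.065 − 0.005 + 0.17²/2)·1.25 = 0.1823 + 0.0931 = 0.2754
d₁ = 0.2754 / 0.1901 = 1.4489 ⇒ 1.45
d₂ = d₁ − σ√T = 1.4489 − 0.1901 = 1.2588 ⇒ 1.26
e^(−qT) = e^(−0.005·1.25) = 0.9938;  e^(−rT) = e^(−0.065·1.25) = 0.9220
N(d₁) = N(1.45) = 0.9265;  N(d₂) = N(1.26) = 0.8962
C = 300·0.9938·0.9265 − 250·0.9220·0.8962 = 276.2267 − 206.5741 = 69.6526

$69.65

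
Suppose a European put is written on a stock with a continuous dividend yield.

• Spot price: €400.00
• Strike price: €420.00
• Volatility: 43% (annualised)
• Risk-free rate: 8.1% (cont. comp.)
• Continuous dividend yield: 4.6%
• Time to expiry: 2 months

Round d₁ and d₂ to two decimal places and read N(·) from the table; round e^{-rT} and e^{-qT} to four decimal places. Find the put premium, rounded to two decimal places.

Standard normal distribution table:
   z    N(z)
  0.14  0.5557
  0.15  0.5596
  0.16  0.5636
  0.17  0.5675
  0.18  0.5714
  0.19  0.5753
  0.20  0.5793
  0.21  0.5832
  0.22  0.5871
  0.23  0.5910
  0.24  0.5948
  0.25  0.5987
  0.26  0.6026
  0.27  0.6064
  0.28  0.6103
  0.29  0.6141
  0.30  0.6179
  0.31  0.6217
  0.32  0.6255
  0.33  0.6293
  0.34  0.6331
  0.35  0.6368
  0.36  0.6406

€37.04

σ√T = 0.43·√0.1667 = 0.1755
ln(S/K) + (r − q + σ²/2)T = ln(400/420) + (0.081 − 0.046 + 0.43²/2)·0.1667 = -0.0488 + 0.0212 = -0.0275
d₁ = -0.0275 / 0.1755 = -0.1569 ≈ -0.16
d₂ = d₁ − σ√T = -0.1569 − 0.1755 = -0.3325 ≈ -0.33
exp(−qT) = exp(−0.046·0.1667) = 0.9924;  exp(−rT) = exp(−0.081·0.1667) = 0.9866
N(−d₂) = N(0.33) = 0.6293;  N(−d₁) = N(0.16) = 0.5636
P = 420·0.9866·0.6293 − 400·0.9924·0.5636 = 260.7643 − 223.7267 = 37.0376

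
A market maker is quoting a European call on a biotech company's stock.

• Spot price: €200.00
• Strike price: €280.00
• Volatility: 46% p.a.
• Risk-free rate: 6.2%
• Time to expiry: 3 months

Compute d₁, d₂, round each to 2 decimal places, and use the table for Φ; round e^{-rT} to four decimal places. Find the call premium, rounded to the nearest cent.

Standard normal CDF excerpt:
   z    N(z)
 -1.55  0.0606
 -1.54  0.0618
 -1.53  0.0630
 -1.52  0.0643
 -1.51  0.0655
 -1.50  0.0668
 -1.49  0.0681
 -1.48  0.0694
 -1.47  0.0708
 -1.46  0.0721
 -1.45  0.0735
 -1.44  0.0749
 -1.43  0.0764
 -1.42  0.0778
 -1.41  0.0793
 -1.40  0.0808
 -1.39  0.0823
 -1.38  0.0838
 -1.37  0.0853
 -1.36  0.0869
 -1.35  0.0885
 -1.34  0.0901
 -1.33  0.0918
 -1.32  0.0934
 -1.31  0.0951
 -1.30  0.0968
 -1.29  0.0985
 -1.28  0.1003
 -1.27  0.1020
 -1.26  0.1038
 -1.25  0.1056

T = 0.25;  σ√T = 0.2300
d₁ = [ln(200/280) + (0.062 + ½·0.46²)·0.25] / (σ√T) = (-0.3365 + 0.0420) / 0.2300 = -1.2805 ≈ -1.28
d₂ = -1.2805 − 0.2300 = -1.5105 ≈ -1.51
exp(−rT) = exp(−0.062·0.25) = 0.9846
C = 200·N(-1.28) − 280·0.9846·N(-1.51) = 200·0.1003 − 280·0.9846·0.0655 = 20.0600 − 18.0576 = 2.0024

€2.00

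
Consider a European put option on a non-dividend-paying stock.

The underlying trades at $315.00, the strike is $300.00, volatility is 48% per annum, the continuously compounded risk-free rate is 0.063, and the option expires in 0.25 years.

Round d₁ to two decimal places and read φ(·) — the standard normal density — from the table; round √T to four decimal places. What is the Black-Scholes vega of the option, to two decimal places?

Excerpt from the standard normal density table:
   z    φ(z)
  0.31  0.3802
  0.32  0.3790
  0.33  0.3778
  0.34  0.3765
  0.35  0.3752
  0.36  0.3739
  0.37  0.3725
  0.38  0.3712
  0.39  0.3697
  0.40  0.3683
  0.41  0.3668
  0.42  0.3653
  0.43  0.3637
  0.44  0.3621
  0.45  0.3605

58.23

T = 0.25;  σ√T = 0.2400
d₁ = [ln(315/300) + (0.063 + ½·0.48²)·0.25] / (σ√T) = (0.0488 + 0.0445) / 0.2400 = 0.3889 ⇒ 0.39
√T = √0.25 = 0.5000
φ(d₁) = φ(0.39) = 0.3697
vega = S·φ(d₁)·√T = 315·0.3697·0.5000 = 58.2277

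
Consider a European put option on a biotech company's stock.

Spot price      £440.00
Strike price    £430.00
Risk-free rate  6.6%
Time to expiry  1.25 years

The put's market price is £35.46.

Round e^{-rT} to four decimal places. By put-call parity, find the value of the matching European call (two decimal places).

£79.52

exp(−rT) = exp(−0.066·1.25) = 0.9208
Put-call parity: C − P = S − K·e^(−rT) = 440 − 430·0.9208 = 440 − 395.9440 = 44.0560
C = P + (C − P) = 35.46 + (44.0560) = 79.5160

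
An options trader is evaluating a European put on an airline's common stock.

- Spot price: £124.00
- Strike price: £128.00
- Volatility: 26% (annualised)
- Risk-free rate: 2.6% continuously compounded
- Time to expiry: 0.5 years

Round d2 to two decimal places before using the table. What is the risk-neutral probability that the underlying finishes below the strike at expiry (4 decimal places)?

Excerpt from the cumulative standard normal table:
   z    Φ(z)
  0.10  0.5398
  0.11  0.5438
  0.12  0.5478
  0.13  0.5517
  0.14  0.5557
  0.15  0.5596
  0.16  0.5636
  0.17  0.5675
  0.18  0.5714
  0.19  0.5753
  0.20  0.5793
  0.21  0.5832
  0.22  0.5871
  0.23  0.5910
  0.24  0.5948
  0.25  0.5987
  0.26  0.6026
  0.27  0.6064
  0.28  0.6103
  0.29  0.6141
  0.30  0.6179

σ√T = 0.26 × 0.7071 = 0.1838
d₁ = [ln(124/128) + (0.026 + ½·0.26²)·0.5] / (σ√T) = (-0.0317 + 0.0299) / 0.1838 = -0.0101 which rounds to -0.01
d₂ = -0.0101 − 0.1838 = -0.1939 which rounds to -0.19
Pr(exercise) under Q = N(−d₂) = N(0.19) = 0.5753

0.5753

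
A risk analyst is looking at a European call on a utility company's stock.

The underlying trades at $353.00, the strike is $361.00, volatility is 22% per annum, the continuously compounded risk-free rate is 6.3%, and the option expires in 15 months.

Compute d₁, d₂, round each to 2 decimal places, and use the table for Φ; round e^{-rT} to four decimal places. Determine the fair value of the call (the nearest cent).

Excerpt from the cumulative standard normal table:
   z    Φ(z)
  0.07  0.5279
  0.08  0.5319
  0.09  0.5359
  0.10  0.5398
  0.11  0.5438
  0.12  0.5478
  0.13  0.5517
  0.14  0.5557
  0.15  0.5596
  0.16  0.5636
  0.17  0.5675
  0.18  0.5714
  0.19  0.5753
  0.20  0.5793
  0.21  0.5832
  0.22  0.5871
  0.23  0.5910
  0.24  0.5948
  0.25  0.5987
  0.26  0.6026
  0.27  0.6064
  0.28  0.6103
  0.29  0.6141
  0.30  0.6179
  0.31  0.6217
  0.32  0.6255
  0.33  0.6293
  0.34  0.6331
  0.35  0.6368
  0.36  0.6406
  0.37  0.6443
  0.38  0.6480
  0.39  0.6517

$43.34

σ√T = 0.22 × 1.1180 = 0.2460
d₁ = [ln(353/361) + (0.063 + 0.22²/2)·1.25] / 0.2460 = [-0.0224 + 0.1090] / 0.2460 = 0.3520 ≈ 0.35
d₂ = d₁ − σ√T = 0.3520 − 0.2460 = 0.1061 ≈ 0.11
e^(−rT) = e^(−0.063·1.25) = 0.9243
N(d₁) = N(0.35) = 0.6368;  N(d₂) = N(0.11) = 0.5438
C = 353·0.6368 − 361·0.9243·0.5438 = 224.7904 − 181.4510 = 43.3394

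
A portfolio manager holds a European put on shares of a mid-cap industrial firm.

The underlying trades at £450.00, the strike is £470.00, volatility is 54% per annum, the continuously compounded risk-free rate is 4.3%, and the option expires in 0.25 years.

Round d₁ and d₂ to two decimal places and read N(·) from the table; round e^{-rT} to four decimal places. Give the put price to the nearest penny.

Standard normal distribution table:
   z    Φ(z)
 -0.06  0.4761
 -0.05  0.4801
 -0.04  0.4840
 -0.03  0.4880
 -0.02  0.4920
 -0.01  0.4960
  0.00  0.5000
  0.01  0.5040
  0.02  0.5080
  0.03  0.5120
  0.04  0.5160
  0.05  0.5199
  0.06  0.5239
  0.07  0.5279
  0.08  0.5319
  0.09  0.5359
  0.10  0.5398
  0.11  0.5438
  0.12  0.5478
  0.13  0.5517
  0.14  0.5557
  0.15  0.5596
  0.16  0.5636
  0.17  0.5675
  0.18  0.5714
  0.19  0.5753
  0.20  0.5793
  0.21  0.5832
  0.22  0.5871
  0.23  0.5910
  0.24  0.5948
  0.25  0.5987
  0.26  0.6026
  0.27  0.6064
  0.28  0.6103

T = 0.25;  σ√T = 0.2700
ln(S/K) + (r + σ²/2)T = ln(450/470) + (0.043 + 0.54²/2)·0.25 = -0.0435 + 0.0472 = 0.0037
d₁ = 0.0037 / 0.2700 = 0.0138 ≈ 0.01
d₂ = d₁ − σ√T = 0.0138 − 0.2700 = -0.2562 ≈ -0.26
exp(−rT) = exp(−0.043·0.25) = 0.9893
N(−d₂) = N(0.26) = 0.6026;  N(−d₁) = N(-0.01) = 0.4960
P = 470·0.9893·0.6026 − 450·0.4960 = 280.1915 − 223.2000 = 56.9915

£56.99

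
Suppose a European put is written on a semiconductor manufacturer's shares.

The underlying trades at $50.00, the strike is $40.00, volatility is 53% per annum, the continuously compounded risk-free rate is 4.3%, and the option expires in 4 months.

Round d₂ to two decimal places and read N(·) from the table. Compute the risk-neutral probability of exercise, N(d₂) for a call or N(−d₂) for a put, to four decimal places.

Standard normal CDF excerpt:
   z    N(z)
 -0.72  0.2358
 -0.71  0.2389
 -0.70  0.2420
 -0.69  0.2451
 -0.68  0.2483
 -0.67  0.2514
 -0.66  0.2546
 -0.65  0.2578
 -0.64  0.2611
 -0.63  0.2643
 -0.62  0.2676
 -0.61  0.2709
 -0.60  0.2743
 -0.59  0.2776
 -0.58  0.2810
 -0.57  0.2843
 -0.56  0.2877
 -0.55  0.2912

0.2676

σ√T = 0.53 × 0.5774 = 0.3060
d₁ = [ln(50/40) + (0.043 + ½·0.53²)·0.3333] / (σ√T) = (0.2231 + 0.0611) / 0.3060 = 0.9291 ⇒ 0.93
d₂ = 0.9291 − 0.3060 = 0.6231 ⇒ 0.62
Risk-neutral Pr[S_T < K] = N(−d₂) = N(-0.62) = 0.2676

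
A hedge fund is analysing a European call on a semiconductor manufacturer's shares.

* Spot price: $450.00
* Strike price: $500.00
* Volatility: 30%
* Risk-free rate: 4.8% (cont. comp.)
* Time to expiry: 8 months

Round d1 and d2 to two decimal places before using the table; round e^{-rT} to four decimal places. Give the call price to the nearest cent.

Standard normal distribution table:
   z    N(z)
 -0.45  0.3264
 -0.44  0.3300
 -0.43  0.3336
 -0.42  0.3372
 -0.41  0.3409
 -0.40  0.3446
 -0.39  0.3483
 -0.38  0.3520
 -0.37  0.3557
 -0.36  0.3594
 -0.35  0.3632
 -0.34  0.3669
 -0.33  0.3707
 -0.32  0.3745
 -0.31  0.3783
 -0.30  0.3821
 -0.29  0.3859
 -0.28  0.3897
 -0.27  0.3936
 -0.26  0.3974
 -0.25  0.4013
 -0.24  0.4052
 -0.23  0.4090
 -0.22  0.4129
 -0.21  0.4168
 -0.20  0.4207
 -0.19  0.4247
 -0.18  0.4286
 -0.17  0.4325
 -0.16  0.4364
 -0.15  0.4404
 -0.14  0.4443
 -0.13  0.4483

$29.58

T = 0.6667;  σ√T = 0.2449
d₁ = [ln(450/500) + (0.048 + 0.3²/2)·0.6667] / 0.2449 = [-0.1054 + 0.0620] / 0.2449 = -0.1770 ⇒ -0.18
d₂ = d₁ − σ√T = -0.1770 − 0.2449 = -0.4220 ⇒ -0.42
e^(−rT) = e^(−0.048·0.6667) = 0.9685
C = 450·N(-0.18) − 500·0.9685·N(-0.42) = 450·0.4286 − 500·0.9685·0.3372 = 192.8700 − 163.2891 = 29.5809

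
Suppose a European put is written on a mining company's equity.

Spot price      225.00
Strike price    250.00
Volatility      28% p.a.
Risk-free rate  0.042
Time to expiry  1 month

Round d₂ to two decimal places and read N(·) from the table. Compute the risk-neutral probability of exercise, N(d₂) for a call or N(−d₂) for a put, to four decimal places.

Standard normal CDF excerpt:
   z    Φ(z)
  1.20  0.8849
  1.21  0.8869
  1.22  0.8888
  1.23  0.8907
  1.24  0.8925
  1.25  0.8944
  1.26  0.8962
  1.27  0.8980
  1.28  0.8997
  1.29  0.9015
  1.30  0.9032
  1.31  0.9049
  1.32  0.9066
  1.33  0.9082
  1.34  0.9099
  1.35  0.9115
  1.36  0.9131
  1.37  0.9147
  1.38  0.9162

0.9032

σ√T = 0.28 × 0.2887 = 0.0808
d₁ = [ln(225/250) + (0.042 + 0.28²/2)·0.08333] / 0.0808 = [-0.1054 + 0.0068] / 0.0808 = -1.2198 which rounds to -1.22
d₂ = d₁ − σ√T = -1.2198 − 0.0808 = -1.3006 which rounds to -1.30
Pr(exercise) under Q = N(−d₂) = N(1.30) = 0.9032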